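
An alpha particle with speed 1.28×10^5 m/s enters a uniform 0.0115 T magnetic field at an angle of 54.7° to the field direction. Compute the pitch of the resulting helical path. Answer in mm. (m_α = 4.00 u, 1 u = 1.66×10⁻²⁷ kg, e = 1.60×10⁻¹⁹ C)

pitch ≈ 839 mm

The velocity component along B is v∥ = v cos54.7° = 7.40×10^4 m/s.
The cyclotron period T = 2πm/(qB) = 1.13×10^-5 s is set by m, q, B alone.
Pitch = v∥·T = (7.40×10^4)(1.13×10^-5) = 0.839 m.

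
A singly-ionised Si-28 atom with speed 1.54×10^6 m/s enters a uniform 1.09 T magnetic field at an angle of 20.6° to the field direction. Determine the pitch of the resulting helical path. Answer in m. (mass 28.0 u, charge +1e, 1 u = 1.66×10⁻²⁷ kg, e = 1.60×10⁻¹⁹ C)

pitch ≈ 2.41 m

The velocity component along B is v∥ = v cos20.6° = 1.44×10^6 m/s.
The cyclotron period T = 2πm/(qB) = 1.67×10^-6 s is set by m, q, B alone.
Pitch = v∥·T = (1.44×10^6)(1.67×10^-6) = 2.41 m.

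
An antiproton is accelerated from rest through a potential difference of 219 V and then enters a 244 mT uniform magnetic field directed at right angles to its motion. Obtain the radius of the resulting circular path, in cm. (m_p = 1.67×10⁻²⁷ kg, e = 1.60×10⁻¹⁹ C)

The kinetic energy gained is K = qV = (1×1.60×10^-19)(219) = 3.50×10^-17 J.
v = √(2K/m) = 2.05×10^5 m/s.
r = mv/(qB) = (1.67×10^-27)(2.05×10^5) / [(1×1.60×10^-19)(0.244)] = 8.76×10^-3 m.

r ≈ 0.876 cm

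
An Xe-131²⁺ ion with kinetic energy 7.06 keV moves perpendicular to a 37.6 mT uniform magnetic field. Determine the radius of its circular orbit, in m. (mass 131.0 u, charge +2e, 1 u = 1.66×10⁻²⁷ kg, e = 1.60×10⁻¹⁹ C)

r ≈ 1.84 m

Convert the energy: K = 7.06 keV = 1.13×10^-15 J.
v = √(2K/m) = √(2·1.13×10^-15/2.17×10^-25) = 1.02×10^5 m/s.
r = mv/(qB) = (2.17×10^-25)(1.02×10^5) / [(2×1.60×10^-19)(0.0376)] = 1.84 m.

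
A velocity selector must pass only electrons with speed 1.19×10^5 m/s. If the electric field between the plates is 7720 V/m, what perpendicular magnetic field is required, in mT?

qE = qvB ⇒ B = E/v = (7720) / (1.19×10^5) = 0.0649 T.

B ≈ 64.9 mT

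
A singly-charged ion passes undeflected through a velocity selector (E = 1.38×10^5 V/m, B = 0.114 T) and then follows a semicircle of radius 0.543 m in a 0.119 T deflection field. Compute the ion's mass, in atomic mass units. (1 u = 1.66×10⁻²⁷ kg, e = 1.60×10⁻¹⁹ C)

m ≈ 5.14 u

v = E/B₁ = 1.21×10^6 m/s.
From r = mv/(qB₂), m = qB₂r/v = (1×1.60×10^-19)(0.119)(0.543) / (1.21×10^6) = 8.54×10^-27 kg.
In atomic mass units: m = 8.54×10^-27 / 1.66×10^-27 = 5.14 u.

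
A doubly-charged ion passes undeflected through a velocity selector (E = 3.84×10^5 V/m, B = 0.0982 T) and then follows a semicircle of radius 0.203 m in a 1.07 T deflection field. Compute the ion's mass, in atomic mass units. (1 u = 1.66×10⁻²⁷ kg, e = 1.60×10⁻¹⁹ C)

v = E/B₁ = 3.91×10^6 m/s.
From r = mv/(qB₂), m = qB₂r/v = (2×1.60×10^-19)(1.07)(0.203) / (3.91×10^6) = 1.78×10^-26 kg.
In atomic mass units: m = 1.78×10^-26 / 1.66×10^-27 = 10.7 u.

m ≈ 10.7 u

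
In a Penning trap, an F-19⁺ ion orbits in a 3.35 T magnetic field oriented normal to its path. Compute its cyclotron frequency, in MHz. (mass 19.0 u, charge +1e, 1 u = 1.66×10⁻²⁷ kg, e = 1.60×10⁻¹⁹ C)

f ≈ 2.70 MHz

f = qB/(2πm) = (1×1.60×10^-19)(3.35) / [2π(3.15×10^-26)] = 2.70×10^6 Hz.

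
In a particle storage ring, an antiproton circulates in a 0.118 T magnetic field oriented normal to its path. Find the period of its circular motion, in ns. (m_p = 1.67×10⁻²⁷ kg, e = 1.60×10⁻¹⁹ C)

T ≈ 556 ns

The cyclotron period is independent of speed: T = 2πm/(qB).
T = 2π(1.67×10^-27) / [(1×1.60×10^-19)(0.118)] = 5.56×10^-7 s.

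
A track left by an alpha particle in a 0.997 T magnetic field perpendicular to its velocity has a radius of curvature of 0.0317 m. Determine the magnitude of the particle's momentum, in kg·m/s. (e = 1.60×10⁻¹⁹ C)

p ≈ 1.01×10^-20 kg·m/s

Since qvB = mv²/r, the momentum p = mv = qBr.
p = (2×1.60×10^-19)(0.997)(0.0317) = 1.01×10^-20 kg·m/s.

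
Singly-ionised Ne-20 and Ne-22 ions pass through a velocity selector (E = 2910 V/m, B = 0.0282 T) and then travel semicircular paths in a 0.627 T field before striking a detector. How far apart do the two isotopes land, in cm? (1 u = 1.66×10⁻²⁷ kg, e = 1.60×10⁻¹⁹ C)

Δd ≈ 0.683 cm

Both emerge at v = E/B₁ = 1.03×10^5 m/s.
r = mv/(qB₂), so r₁ = 0.03415 m and r₂ = 0.03757 m, giving Δr = 3.42×10^-3 m.
After a semicircle each ion lands a diameter 2r from the entry slit, so the separation is 2Δr = 6.83×10^-3 m.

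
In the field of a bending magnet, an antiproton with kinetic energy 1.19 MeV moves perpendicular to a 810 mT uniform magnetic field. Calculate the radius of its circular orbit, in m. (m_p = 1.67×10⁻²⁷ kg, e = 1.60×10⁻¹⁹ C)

r ≈ 0.195 m

Convert the energy: K = 1.19 MeV = 1.90×10^-13 J.
v = √(2K/m) = √(2·1.90×10^-13/1.67×10^-27) = 1.51×10^7 m/s.
r = mv/(qB) = (1.67×10^-27)(1.51×10^7) / [(1×1.60×10^-19)(0.810)] = 0.195 m.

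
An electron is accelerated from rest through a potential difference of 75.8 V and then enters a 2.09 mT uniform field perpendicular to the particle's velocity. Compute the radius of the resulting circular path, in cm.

r ≈ 1.41 cm

The kinetic energy gained is K = qV = (1×1.60×10^-19)(75.8) = 1.21×10^-17 J.
v = √(2K/m) = 5.16×10^6 m/s.
r = mv/(qB) = (9.11×10^-31)(5.16×10^6) / [(1×1.60×10^-19)(2.09×10^-3)] = 0.0141 m.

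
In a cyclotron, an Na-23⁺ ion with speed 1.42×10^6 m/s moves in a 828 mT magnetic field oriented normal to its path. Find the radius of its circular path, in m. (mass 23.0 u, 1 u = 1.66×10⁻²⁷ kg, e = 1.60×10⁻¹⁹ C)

The magnetic force provides the centripetal force: qvB = mv²/r, so r = mv/(qB).
r = (3.82×10^-26 kg)(1.42×10^6 m/s) / [(1×1.60×10^-19 C)(0.828 T)] = 0.409 m.

r ≈ 0.409 m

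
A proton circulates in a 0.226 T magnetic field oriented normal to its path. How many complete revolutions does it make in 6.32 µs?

N = 21

T = 2πm/(qB) = 2π(1.67×10^-27) / [(1×1.60×10^-19)(0.226)] = 2.9018×10^-7 s.
N = t/T = 6.32×10^-6 / 2.9018×10^-7 ≈ 21.78, so 21 complete revolutions.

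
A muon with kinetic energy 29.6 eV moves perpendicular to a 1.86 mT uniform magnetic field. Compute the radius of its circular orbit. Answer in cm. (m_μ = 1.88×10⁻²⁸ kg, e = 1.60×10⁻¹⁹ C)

Convert the energy: K = 29.6 eV = 4.74×10^-18 J.
v = √(2K/m) = √(2·4.74×10^-18/1.88×10^-28) = 2.24×10^5 m/s.
r = mv/(qB) = (1.88×10^-28)(2.24×10^5) / [(1×1.60×10^-19)(1.86×10^-3)] = 0.142 m.

r ≈ 14.2 cm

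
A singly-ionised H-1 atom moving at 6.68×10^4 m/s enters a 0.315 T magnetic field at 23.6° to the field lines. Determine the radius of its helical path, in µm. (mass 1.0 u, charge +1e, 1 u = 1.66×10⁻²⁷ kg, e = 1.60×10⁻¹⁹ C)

Only the perpendicular component v⊥ = v sin23.6° = 2.67×10^4 m/s is bent by the field.
r = m v⊥ /(qB) = (1.66×10^-27)(2.67×10^4) / [(1×1.60×10^-19)(0.315)] = 8.81×10^-4 m.

r ≈ 881 µm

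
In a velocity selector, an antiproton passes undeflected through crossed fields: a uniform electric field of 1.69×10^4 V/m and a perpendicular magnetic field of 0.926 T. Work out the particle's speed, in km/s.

For zero net force, qE = qvB, so v = E/B.
v = (1.69×10^4) / (0.926) = 1.83×10^4 m/s.

v ≈ 18.3 km/s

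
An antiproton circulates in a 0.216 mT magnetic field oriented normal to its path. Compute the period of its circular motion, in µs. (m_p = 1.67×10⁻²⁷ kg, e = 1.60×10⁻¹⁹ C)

T ≈ 304 µs

The cyclotron period is independent of speed: T = 2πm/(qB).
T = 2π(1.67×10^-27) / [(1×1.60×10^-19)(2.16×10^-4)] = 3.04×10^-4 s.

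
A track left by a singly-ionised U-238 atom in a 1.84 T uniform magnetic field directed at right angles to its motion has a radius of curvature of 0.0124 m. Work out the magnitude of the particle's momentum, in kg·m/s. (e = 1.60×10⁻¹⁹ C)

Since qvB = mv²/r, the momentum p = mv = qBr.
p = (1×1.60×10^-19)(1.84)(0.0124) = 3.65×10^-21 kg·m/s.

p ≈ 3.65×10^-21 kg·m/s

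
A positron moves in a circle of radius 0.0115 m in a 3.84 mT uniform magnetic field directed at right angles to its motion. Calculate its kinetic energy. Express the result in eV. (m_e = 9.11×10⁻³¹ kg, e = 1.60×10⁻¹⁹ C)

K ≈ 171 eV

v = qBr/m = (1×1.60×10^-19)(3.84×10^-3)(0.0115) / (9.11×10^-31) = 7.76×10^6 m/s.
K = ½mv² = 0.5·(9.11×10^-31)·(7.76×10^6)² = 2.74×10^-17 J = 171 eV.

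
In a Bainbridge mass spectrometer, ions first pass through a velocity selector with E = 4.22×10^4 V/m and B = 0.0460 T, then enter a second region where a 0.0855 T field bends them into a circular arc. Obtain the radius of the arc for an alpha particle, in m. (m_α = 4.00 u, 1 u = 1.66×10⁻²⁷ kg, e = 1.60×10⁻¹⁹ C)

r ≈ 0.223 m

The selector passes v = E/B = 4.22×10^4/0.0460 = 9.17×10^5 m/s.
In the deflection region, r = mv/(qB₂) = (6.64×10^-27)(9.17×10^5) / [(2×1.60×10^-19)(0.0855)] = 0.223 m.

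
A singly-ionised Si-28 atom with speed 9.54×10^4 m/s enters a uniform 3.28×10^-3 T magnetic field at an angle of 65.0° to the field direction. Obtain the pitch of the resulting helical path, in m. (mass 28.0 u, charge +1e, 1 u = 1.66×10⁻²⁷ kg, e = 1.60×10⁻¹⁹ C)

The velocity component along B is v∥ = v cos65.0° = 4.03×10^4 m/s.
The cyclotron period T = 2πm/(qB) = 5.56×10^-4 s is set by m, q, B alone.
Pitch = v∥·T = (4.03×10^4)(5.56×10^-4) = 22.4 m.

pitch ≈ 22.4 m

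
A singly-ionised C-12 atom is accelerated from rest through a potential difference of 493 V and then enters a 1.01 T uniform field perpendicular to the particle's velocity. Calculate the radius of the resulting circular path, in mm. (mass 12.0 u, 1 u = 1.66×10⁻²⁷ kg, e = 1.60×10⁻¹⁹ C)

The kinetic energy gained is K = qV = (1×1.60×10^-19)(493) = 7.89×10^-17 J.
v = √(2K/m) = 8.90×10^4 m/s.
r = mv/(qB) = (1.99×10^-26)(8.90×10^4) / [(1×1.60×10^-19)(1.01)] = 0.0110 m.

r ≈ 11.0 mm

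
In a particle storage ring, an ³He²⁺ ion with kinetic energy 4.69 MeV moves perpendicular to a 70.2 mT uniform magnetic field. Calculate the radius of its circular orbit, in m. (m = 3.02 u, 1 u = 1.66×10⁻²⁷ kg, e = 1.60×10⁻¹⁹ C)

Convert the energy: K = 4.69 MeV = 7.50×10^-13 J.
v = √(2K/m) = √(2·7.50×10^-13/5.01×10^-27) = 1.73×10^7 m/s.
r = mv/(qB) = (5.01×10^-27)(1.73×10^7) / [(2×1.60×10^-19)(0.0702)] = 3.86 m.

r ≈ 3.86 m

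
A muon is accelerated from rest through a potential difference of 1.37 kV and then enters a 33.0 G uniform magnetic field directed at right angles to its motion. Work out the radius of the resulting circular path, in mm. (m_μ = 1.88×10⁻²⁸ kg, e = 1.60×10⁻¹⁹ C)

r ≈ 544 mm

The kinetic energy gained is K = qV = (1×1.60×10^-19)(1370) = 2.19×10^-16 J.
v = √(2K/m) = 1.53×10^6 m/s.
r = mv/(qB) = (1.88×10^-28)(1.53×10^6) / [(1×1.60×10^-19)(3.30×10^-3)] = 0.544 m.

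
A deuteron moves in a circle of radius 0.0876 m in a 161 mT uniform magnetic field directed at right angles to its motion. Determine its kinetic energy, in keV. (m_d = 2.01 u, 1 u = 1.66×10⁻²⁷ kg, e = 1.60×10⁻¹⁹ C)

K ≈ 4.77 keV

v = qBr/m = (1×1.60×10^-19)(0.161)(0.0876) / (3.34×10^-27) = 6.76×10^5 m/s.
K = ½mv² = 0.5·(3.34×10^-27)·(6.76×10^5)² = 7.63×10^-16 J = 4.77 keV.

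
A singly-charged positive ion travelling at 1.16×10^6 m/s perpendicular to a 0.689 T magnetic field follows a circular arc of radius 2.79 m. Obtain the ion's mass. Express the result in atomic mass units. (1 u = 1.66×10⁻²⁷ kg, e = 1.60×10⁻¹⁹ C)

qvB = mv²/r ⇒ m = qBr/v.
m = (1×1.60×10^-19)(0.689)(2.79) / (1.16×10^6) = 2.65×10^-25 kg = 160 u.

m ≈ 160 u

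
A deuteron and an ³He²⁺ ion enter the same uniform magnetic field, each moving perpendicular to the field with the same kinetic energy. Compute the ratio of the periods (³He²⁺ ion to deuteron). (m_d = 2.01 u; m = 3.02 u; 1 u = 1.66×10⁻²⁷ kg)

ratio ≈ 0.751

T = 2πm/(qB) is independent of speed, so T₂/T₁ = (m₂/q₂)/(m₁/q₁).
T_{³He²⁺ ion}/T_{deuteron} = (5.01×10^-27/2e) / (3.34×10^-27/1e) = 0.751.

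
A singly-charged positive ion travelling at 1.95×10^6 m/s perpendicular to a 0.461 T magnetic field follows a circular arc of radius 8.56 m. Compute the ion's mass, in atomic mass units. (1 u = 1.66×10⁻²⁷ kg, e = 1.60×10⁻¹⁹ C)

qvB = mv²/r ⇒ m = qBr/v.
m = (1×1.60×10^-19)(0.461)(8.56) / (1.95×10^6) = 3.24×10^-25 kg = 195 u.

m ≈ 195 u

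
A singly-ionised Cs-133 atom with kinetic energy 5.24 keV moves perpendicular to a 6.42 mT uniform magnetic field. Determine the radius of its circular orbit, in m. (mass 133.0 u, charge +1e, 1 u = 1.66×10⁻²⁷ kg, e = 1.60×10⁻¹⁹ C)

r ≈ 18.7 m

Convert the energy: K = 5.24 keV = 8.38×10^-16 J.
v = √(2K/m) = √(2·8.38×10^-16/2.21×10^-25) = 8.71×10^4 m/s.
r = mv/(qB) = (2.21×10^-25)(8.71×10^4) / [(1×1.60×10^-19)(6.42×10^-3)] = 18.7 m.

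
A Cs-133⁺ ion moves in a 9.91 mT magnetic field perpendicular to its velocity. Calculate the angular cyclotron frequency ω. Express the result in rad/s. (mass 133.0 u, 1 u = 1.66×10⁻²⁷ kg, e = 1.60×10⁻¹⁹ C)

ω ≈ 7180 rad/s

ω = qB/m = (1×1.60×10^-19)(9.91×10^-3) / (2.21×10^-25) = 7180 rad/s.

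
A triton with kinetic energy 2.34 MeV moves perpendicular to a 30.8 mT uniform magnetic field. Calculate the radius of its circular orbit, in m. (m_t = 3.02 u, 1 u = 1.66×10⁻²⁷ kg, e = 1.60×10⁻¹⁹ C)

Convert the energy: K = 2.34 MeV = 3.74×10^-13 J.
v = √(2K/m) = √(2·3.74×10^-13/5.01×10^-27) = 1.22×10^7 m/s.
r = mv/(qB) = (5.01×10^-27)(1.22×10^7) / [(1×1.60×10^-19)(0.0308)] = 12.4 m.

r ≈ 12.4 m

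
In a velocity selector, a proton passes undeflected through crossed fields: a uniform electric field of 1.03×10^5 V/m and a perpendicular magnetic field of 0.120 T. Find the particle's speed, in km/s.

v ≈ 858 km/s

For zero net force, qE = qvB, so v = E/B.
v = (1.03×10^5) / (0.120) = 8.58×10^5 m/s.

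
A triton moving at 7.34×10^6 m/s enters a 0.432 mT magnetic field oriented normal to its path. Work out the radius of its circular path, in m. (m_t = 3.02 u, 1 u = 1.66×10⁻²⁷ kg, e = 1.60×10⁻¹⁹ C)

The magnetic force provides the centripetal force: qvB = mv²/r, so r = mv/(qB).
r = (5.01×10^-27 kg)(7.34×10^6 m/s) / [(1×1.60×10^-19 C)(4.32×10^-4 T)] = 532 m.

r ≈ 532 m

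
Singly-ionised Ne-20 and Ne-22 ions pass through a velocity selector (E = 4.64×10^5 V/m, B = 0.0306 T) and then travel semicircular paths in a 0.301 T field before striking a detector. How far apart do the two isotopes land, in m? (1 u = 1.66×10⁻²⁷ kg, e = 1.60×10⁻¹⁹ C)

Both emerge at v = E/B₁ = 1.52×10^7 m/s.
r = mv/(qB₂), so r₁ = 10.45 m and r₂ = 11.50 m, giving Δr = 1.05 m.
After a semicircle each ion lands a diameter 2r from the entry slit, so the separation is 2Δr = 2.09 m.

Δd ≈ 2.09 m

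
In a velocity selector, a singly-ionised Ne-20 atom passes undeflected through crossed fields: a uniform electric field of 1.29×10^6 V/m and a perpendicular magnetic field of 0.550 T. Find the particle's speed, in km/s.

v ≈ 2350 km/s

For zero net force, qE = qvB, so v = E/B.
v = (1.29×10^6) / (0.550) = 2.35×10^6 m/s.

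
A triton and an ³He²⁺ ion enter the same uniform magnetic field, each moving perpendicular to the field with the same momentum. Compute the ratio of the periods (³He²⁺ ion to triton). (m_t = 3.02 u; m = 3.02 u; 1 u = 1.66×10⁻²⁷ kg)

T = 2πm/(qB) is independent of speed, so T₂/T₁ = (m₂/q₂)/(m₁/q₁).
T_{³He²⁺ ion}/T_{triton} = (5.01×10^-27/2e) / (5.01×10^-27/1e) = 0.500.

ratio ≈ 0.500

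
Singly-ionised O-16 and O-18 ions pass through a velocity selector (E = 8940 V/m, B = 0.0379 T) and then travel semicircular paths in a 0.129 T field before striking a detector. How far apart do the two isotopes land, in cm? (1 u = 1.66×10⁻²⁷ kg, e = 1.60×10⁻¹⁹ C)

Both emerge at v = E/B₁ = 2.36×10^5 m/s.
r = mv/(qB₂), so r₁ = 0.3035 m and r₂ = 0.3415 m, giving Δr = 0.0379 m.
After a semicircle each ion lands a diameter 2r from the entry slit, so the separation is 2Δr = 0.0759 m.

Δd ≈ 7.59 cm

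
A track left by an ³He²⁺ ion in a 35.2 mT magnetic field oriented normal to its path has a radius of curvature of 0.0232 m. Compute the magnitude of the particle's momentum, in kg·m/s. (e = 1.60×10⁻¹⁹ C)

p ≈ 2.61×10^-22 kg·m/s

Since qvB = mv²/r, the momentum p = mv = qBr.
p = (2×1.60×10^-19)(0.0352)(0.0232) = 2.61×10^-22 kg·m/s.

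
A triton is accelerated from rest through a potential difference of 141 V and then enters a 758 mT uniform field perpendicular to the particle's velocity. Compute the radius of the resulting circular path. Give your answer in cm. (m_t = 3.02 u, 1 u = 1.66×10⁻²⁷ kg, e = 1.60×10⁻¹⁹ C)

The kinetic energy gained is K = qV = (1×1.60×10^-19)(141) = 2.26×10^-17 J.
v = √(2K/m) = 9.49×10^4 m/s.
r = mv/(qB) = (5.01×10^-27)(9.49×10^4) / [(1×1.60×10^-19)(0.758)] = 3.92×10^-3 m.

r ≈ 0.392 cm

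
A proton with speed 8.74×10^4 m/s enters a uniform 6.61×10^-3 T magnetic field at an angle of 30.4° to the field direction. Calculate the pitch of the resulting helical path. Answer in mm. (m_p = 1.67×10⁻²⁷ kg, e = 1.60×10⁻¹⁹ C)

pitch ≈ 748 mm

The velocity component along B is v∥ = v cos30.4° = 7.54×10^4 m/s.
The cyclotron period T = 2πm/(qB) = 9.92×10^-6 s is set by m, q, B alone.
Pitch = v∥·T = (7.54×10^4)(9.92×10^-6) = 0.748 m.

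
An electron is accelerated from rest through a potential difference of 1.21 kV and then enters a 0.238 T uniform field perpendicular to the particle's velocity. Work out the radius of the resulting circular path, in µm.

r ≈ 493 µm

The kinetic energy gained is K = qV = (1×1.60×10^-19)(1210) = 1.94×10^-16 J.
v = √(2K/m) = 2.06×10^7 m/s.
r = mv/(qB) = (9.11×10^-31)(2.06×10^7) / [(1×1.60×10^-19)(0.238)] = 4.93×10^-4 m.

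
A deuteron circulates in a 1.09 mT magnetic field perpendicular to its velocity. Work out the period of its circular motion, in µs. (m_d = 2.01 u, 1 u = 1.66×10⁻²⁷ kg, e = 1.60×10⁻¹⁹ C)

T ≈ 120 µs

The cyclotron period is independent of speed: T = 2πm/(qB).
T = 2π(3.34×10^-27) / [(1×1.60×10^-19)(1.09×10^-3)] = 1.20×10^-4 s.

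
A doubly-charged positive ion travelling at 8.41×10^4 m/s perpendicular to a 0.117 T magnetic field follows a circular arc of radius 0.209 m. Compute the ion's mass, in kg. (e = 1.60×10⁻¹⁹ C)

m ≈ 9.30×10^-26 kg

qvB = mv²/r ⇒ m = qBr/v.
m = (2×1.60×10^-19)(0.117)(0.209) / (8.41×10^4) = 9.30×10^-26 kg.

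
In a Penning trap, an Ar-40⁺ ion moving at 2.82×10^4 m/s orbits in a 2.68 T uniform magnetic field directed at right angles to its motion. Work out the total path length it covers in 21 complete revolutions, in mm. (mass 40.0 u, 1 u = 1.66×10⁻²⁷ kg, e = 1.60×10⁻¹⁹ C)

r = mv/(qB) = 4.37×10^-3 m, so one revolution covers 2πr = 0.0274 m.
In 21 revolutions: L = 21·2πr = 0.576 m.

L ≈ 576 mm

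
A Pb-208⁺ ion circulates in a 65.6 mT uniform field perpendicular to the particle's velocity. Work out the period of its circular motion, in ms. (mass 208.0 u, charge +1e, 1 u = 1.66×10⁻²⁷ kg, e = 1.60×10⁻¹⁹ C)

T ≈ 0.207 ms

The cyclotron period is independent of speed: T = 2πm/(qB).
T = 2π(3.45×10^-25) / [(1×1.60×10^-19)(0.0656)] = 2.07×10^-4 s.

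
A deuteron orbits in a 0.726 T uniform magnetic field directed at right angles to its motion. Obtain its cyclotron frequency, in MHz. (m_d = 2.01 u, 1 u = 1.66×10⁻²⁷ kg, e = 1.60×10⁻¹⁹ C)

f ≈ 5.54 MHz

f = qB/(2πm) = (1×1.60×10^-19)(0.726) / [2π(3.34×10^-27)] = 5.54×10^6 Hz.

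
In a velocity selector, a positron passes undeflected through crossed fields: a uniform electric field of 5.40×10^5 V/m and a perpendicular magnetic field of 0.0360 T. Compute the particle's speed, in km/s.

For zero net force, qE = qvB, so v = E/B.
v = (5.40×10^5) / (0.0360) = 1.50×10^7 m/s.

v ≈ 15000 km/s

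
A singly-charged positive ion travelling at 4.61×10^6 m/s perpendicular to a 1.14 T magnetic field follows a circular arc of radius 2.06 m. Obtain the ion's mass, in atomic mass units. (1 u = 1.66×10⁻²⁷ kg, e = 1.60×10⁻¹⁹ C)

m ≈ 49.1 u

qvB = mv²/r ⇒ m = qBr/v.
m = (1×1.60×10^-19)(1.14)(2.06) / (4.61×10^6) = 8.15×10^-26 kg = 49.1 u.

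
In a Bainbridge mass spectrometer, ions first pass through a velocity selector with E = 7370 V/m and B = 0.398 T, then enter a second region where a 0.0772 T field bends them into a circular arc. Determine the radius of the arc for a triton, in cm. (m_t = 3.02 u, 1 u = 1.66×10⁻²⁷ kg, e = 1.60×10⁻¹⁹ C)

The selector passes v = E/B = 7370/0.398 = 1.85×10^4 m/s.
In the deflection region, r = mv/(qB₂) = (5.01×10^-27)(1.85×10^4) / [(1×1.60×10^-19)(0.0772)] = 7.52×10^-3 m.

r ≈ 0.752 cm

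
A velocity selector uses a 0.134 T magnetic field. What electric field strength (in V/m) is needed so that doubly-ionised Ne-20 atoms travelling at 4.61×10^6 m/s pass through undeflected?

qE = qvB ⇒ E = vB = (4.61×10^6)(0.134) = 6.18×10^5 V/m.

E ≈ 6.18×10^5 V/m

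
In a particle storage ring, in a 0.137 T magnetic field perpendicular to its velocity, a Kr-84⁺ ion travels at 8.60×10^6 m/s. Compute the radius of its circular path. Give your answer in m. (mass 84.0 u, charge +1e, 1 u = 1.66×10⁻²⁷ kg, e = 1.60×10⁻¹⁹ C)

r ≈ 54.7 m

The magnetic force provides the centripetal force: qvB = mv²/r, so r = mv/(qB).
r = (1.39×10^-25 kg)(8.60×10^6 m/s) / [(1×1.60×10^-19 C)(0.137 T)] = 54.7 m.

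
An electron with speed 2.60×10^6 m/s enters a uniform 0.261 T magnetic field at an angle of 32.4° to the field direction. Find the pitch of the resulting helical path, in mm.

The velocity component along B is v∥ = v cos32.4° = 2.20×10^6 m/s.
The cyclotron period T = 2πm/(qB) = 1.37×10^-10 s is set by m, q, B alone.
Pitch = v∥·T = (2.20×10^6)(1.37×10^-10) = 3.01×10^-4 m.

pitch ≈ 0.301 mm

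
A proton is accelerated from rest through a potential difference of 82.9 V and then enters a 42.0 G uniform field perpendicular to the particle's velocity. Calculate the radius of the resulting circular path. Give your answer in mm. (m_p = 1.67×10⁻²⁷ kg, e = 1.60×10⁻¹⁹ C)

r ≈ 313 mm

The kinetic energy gained is K = qV = (1×1.60×10^-19)(82.9) = 1.33×10^-17 J.
v = √(2K/m) = 1.26×10^5 m/s.
r = mv/(qB) = (1.67×10^-27)(1.26×10^5) / [(1×1.60×10^-19)(4.20×10^-3)] = 0.313 m.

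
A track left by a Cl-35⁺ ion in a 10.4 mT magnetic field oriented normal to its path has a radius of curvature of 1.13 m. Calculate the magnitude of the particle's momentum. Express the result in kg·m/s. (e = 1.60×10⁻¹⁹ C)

p ≈ 1.88×10^-21 kg·m/s

Since qvB = mv²/r, the momentum p = mv = qBr.
p = (1×1.60×10^-19)(0.0104)(1.13) = 1.88×10^-21 kg·m/s.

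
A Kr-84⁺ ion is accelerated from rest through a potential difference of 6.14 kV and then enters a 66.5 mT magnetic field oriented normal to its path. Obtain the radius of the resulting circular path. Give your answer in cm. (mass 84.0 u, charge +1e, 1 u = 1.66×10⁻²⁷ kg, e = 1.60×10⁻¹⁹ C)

r ≈ 156 cm

The kinetic energy gained is K = qV = (1×1.60×10^-19)(6140) = 9.82×10^-16 J.
v = √(2K/m) = 1.19×10^5 m/s.
r = mv/(qB) = (1.39×10^-25)(1.19×10^5) / [(1×1.60×10^-19)(0.0665)] = 1.56 m.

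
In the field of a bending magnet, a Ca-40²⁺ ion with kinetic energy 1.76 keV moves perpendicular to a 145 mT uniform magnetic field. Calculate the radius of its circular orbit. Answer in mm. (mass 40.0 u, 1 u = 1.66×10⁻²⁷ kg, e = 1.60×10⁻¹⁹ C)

r ≈ 132 mm

Convert the energy: K = 1.76 keV = 2.82×10^-16 J.
v = √(2K/m) = √(2·2.82×10^-16/6.64×10^-26) = 9.21×10^4 m/s.
r = mv/(qB) = (6.64×10^-26)(9.21×10^4) / [(2×1.60×10^-19)(0.145)] = 0.132 m.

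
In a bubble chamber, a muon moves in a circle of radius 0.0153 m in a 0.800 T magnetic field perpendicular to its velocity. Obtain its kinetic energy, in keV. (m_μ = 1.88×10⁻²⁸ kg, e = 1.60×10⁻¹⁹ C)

v = qBr/m = (1×1.60×10^-19)(0.800)(0.0153) / (1.88×10^-28) = 1.04×10^7 m/s.
K = ½mv² = 0.5·(1.88×10^-28)·(1.04×10^7)² = 1.02×10^-14 J = 63.8 keV.

K ≈ 63.8 keV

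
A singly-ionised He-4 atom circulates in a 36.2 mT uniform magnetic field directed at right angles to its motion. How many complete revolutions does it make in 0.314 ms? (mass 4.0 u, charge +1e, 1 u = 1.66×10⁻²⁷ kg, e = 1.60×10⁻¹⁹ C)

T = 2πm/(qB) = 2π(6.64×10^-27) / [(1×1.60×10^-19)(0.0362)] = 7.2031×10^-6 s.
N = t/T = 3.14×10^-4 / 7.2031×10^-6 ≈ 43.59, so 43 complete revolutions.

N = 43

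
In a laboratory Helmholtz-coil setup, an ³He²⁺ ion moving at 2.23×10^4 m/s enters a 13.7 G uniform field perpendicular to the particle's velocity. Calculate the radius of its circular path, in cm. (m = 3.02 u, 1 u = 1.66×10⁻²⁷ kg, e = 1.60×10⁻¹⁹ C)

The magnetic force provides the centripetal force: qvB = mv²/r, so r = mv/(qB).
r = (5.01×10^-27 kg)(2.23×10^4 m/s) / [(2×1.60×10^-19 C)(1.37×10^-3 T)] = 0.255 m.

r ≈ 25.5 cm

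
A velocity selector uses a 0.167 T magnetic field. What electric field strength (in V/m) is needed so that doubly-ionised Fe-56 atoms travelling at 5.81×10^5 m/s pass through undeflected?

qE = qvB ⇒ E = vB = (5.81×10^5)(0.167) = 9.70×10^4 V/m.

E ≈ 9.70×10^4 V/m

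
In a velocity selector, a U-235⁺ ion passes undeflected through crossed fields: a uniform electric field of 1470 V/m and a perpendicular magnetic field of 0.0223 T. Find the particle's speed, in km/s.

For zero net force, qE = qvB, so v = E/B.
v = (1470) / (0.0223) = 6.59×10^4 m/s.

v ≈ 65.9 km/s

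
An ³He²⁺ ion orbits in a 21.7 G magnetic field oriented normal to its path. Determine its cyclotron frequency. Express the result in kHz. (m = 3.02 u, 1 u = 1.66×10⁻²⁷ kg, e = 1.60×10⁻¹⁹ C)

f = qB/(2πm) = (2×1.60×10^-19)(2.17×10^-3) / [2π(5.01×10^-27)] = 2.20×10^4 Hz.

f ≈ 22.0 kHz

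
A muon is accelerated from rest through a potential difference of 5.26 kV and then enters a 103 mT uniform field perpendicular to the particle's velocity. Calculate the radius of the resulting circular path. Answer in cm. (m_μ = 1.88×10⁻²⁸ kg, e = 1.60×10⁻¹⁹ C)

The kinetic energy gained is K = qV = (1×1.60×10^-19)(5260) = 8.42×10^-16 J.
v = √(2K/m) = 2.99×10^6 m/s.
r = mv/(qB) = (1.88×10^-28)(2.99×10^6) / [(1×1.60×10^-19)(0.103)] = 0.0341 m.

r ≈ 3.41 cm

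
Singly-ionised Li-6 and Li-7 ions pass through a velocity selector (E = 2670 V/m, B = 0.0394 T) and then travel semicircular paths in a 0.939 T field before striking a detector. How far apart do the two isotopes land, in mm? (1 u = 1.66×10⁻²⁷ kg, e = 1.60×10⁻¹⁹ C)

Both emerge at v = E/B₁ = 6.78×10^4 m/s.
r = mv/(qB₂), so r₁ = 4.493×10^-3 m and r₂ = 5.241×10^-3 m, giving Δr = 7.49×10^-4 m.
After a semicircle each ion lands a diameter 2r from the entry slit, so the separation is 2Δr = 1.50×10^-3 m.

Δd ≈ 1.50 mm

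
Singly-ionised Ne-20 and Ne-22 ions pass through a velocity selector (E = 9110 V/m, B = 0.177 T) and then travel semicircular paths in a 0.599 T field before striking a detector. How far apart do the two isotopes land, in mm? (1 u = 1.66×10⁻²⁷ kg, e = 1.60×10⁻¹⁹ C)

Δd ≈ 3.57 mm

Both emerge at v = E/B₁ = 5.15×10^4 m/s.
r = mv/(qB₂), so r₁ = 0.01783 m and r₂ = 0.01961 m, giving Δr = 1.78×10^-3 m.
After a semicircle each ion lands a diameter 2r from the entry slit, so the separation is 2Δr = 3.57×10^-3 m.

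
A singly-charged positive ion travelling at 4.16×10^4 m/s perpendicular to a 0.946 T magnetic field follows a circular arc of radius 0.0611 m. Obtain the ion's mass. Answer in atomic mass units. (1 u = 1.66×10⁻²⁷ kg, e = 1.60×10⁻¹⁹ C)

qvB = mv²/r ⇒ m = qBr/v.
m = (1×1.60×10^-19)(0.946)(0.0611) / (4.16×10^4) = 2.22×10^-25 kg = 134 u.

m ≈ 134 u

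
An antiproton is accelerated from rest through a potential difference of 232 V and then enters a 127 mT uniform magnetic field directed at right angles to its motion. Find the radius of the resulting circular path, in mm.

r ≈ 17.3 mm

The kinetic energy gained is K = qV = (1×1.60×10^-19)(232) = 3.71×10^-17 J.
v = √(2K/m) = 2.11×10^5 m/s.
r = mv/(qB) = (1.67×10^-27)(2.11×10^5) / [(1×1.60×10^-19)(0.127)] = 0.0173 m.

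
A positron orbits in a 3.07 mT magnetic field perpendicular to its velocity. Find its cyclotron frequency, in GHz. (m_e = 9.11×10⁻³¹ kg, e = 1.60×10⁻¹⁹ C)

f = qB/(2πm) = (1×1.60×10^-19)(3.07×10^-3) / [2π(9.11×10^-31)] = 8.58×10^7 Hz.

f ≈ 0.0858 GHz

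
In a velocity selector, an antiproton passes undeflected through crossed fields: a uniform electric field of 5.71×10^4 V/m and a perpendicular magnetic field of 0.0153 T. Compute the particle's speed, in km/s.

v ≈ 3730 km/s

For zero net force, qE = qvB, so v = E/B.
v = (5.71×10^4) / (0.0153) = 3.73×10^6 m/s.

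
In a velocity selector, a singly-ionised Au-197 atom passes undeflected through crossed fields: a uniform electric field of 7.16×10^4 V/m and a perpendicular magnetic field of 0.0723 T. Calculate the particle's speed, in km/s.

For zero net force, qE = qvB, so v = E/B.
v = (7.16×10^4) / (0.0723) = 9.90×10^5 m/s.

v ≈ 990 km/s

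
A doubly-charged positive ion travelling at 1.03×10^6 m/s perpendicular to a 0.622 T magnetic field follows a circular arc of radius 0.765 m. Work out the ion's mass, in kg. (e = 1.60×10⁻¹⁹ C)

qvB = mv²/r ⇒ m = qBr/v.
m = (2×1.60×10^-19)(0.622)(0.765) / (1.03×10^6) = 1.48×10^-25 kg.

m ≈ 1.48×10^-25 kg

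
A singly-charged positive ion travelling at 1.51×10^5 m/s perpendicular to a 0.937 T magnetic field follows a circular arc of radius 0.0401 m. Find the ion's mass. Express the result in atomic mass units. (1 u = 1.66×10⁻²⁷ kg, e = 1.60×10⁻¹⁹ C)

m ≈ 24.0 u

qvB = mv²/r ⇒ m = qBr/v.
m = (1×1.60×10^-19)(0.937)(0.0401) / (1.51×10^5) = 3.98×10^-26 kg = 24.0 u.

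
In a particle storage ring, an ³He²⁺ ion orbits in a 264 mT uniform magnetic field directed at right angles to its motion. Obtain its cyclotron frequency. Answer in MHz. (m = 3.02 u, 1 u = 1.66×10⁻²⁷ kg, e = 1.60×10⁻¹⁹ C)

f = qB/(2πm) = (2×1.60×10^-19)(0.264) / [2π(5.01×10^-27)] = 2.68×10^6 Hz.

f ≈ 2.68 MHz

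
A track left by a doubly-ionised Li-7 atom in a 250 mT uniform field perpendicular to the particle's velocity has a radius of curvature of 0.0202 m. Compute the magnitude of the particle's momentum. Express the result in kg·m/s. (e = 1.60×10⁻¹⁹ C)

Since qvB = mv²/r, the momentum p = mv = qBr.
p = (2×1.60×10^-19)(0.250)(0.0202) = 1.62×10^-21 kg·m/s.

p ≈ 1.62×10^-21 kg·m/s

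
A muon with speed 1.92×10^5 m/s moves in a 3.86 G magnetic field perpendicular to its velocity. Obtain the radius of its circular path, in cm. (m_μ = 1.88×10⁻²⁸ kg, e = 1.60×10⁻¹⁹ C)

r ≈ 58.4 cm

The magnetic force provides the centripetal force: qvB = mv²/r, so r = mv/(qB).
r = (1.88×10^-28 kg)(1.92×10^5 m/s) / [(1×1.60×10^-19 C)(3.86×10^-4 T)] = 0.584 m.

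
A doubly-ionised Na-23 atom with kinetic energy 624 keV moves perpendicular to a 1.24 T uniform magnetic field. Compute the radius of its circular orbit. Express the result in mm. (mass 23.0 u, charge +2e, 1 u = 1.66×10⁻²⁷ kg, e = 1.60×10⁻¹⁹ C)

r ≈ 220 mm

Convert the energy: K = 624 keV = 9.98×10^-14 J.
v = √(2K/m) = √(2·9.98×10^-14/3.82×10^-26) = 2.29×10^6 m/s.
r = mv/(qB) = (3.82×10^-26)(2.29×10^6) / [(2×1.60×10^-19)(1.24)] = 0.220 m.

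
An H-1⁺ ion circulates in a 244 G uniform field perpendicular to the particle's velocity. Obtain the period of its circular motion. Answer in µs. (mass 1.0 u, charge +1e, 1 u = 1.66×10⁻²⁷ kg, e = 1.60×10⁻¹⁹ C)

T ≈ 2.67 µs

The cyclotron period is independent of speed: T = 2πm/(qB).
T = 2π(1.66×10^-27) / [(1×1.60×10^-19)(0.0244)] = 2.67×10^-6 s.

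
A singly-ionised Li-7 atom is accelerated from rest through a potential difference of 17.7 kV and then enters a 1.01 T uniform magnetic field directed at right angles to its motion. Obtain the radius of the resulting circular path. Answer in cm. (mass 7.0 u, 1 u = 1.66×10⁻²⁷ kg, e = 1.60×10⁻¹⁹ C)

r ≈ 5.02 cm

The kinetic energy gained is K = qV = (1×1.60×10^-19)(1.77×10^4) = 2.83×10^-15 J.
v = √(2K/m) = 6.98×10^5 m/s.
r = mv/(qB) = (1.16×10^-26)(6.98×10^5) / [(1×1.60×10^-19)(1.01)] = 0.0502 m.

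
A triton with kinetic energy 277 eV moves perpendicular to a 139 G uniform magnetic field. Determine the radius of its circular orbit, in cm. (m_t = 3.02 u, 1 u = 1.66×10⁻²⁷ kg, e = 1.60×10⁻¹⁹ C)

r ≈ 30.0 cm

Convert the energy: K = 277 eV = 4.43×10^-17 J.
v = √(2K/m) = √(2·4.43×10^-17/5.01×10^-27) = 1.33×10^5 m/s.
r = mv/(qB) = (5.01×10^-27)(1.33×10^5) / [(1×1.60×10^-19)(0.0139)] = 0.300 m.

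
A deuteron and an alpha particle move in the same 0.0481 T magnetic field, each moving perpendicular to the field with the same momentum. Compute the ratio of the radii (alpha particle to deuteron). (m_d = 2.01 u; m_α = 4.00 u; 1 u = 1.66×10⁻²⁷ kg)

ratio ≈ 0.500

r = p/(qB) ⇒ at equal p, r ∝ 1/q.
r_{alpha particle}/r_{deuteron} = 0.500.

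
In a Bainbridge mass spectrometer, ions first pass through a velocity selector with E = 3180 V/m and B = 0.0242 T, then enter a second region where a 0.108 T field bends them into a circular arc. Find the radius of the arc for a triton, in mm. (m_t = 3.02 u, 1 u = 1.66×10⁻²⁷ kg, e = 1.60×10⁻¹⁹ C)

r ≈ 38.1 mm

The selector passes v = E/B = 3180/0.0242 = 1.31×10^5 m/s.
In the deflection region, r = mv/(qB₂) = (5.01×10^-27)(1.31×10^5) / [(1×1.60×10^-19)(0.108)] = 0.0381 m.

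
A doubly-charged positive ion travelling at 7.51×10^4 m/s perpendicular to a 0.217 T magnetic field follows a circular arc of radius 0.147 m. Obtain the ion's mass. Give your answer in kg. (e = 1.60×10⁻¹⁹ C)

m ≈ 1.36×10^-25 kg

qvB = mv²/r ⇒ m = qBr/v.
m = (2×1.60×10^-19)(0.217)(0.147) / (7.51×10^4) = 1.36×10^-25 kg.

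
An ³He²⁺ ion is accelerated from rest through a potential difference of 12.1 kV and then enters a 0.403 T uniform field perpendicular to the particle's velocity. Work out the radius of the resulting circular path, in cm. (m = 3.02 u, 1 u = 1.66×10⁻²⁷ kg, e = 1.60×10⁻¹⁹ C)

The kinetic energy gained is K = qV = (2×1.60×10^-19)(1.21×10^4) = 3.87×10^-15 J.
v = √(2K/m) = 1.24×10^6 m/s.
r = mv/(qB) = (5.01×10^-27)(1.24×10^6) / [(2×1.60×10^-19)(0.403)] = 0.0483 m.

r ≈ 4.83 cm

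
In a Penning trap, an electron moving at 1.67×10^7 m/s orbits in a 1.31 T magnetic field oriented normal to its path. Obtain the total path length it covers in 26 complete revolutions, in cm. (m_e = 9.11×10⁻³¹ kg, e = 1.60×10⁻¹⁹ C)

L ≈ 1.19 cm

r = mv/(qB) = 7.26×10^-5 m, so one revolution covers 2πr = 4.56×10^-4 m.
In 26 revolutions: L = 26·2πr = 0.0119 m.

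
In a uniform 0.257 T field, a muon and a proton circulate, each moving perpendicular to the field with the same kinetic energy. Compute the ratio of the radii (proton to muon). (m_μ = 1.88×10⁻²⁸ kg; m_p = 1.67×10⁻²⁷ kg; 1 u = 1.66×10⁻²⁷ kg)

ratio ≈ 2.98

r = √(2mK)/(qB) ⇒ at equal K, r ∝ √m/q.
r_{proton}/r_{muon} = 2.98.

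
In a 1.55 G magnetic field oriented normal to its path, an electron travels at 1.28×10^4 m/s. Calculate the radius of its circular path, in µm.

r ≈ 470 µm

The magnetic force provides the centripetal force: qvB = mv²/r, so r = mv/(qB).
r = (9.11×10^-31 kg)(1.28×10^4 m/s) / [(1×1.60×10^-19 C)(1.55×10^-4 T)] = 4.70×10^-4 m.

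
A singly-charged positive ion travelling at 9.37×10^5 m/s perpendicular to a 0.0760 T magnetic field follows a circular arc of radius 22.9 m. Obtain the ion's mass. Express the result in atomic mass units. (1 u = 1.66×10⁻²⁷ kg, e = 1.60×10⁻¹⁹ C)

m ≈ 179 u

qvB = mv²/r ⇒ m = qBr/v.
m = (1×1.60×10^-19)(0.0760)(22.9) / (9.37×10^5) = 2.97×10^-25 kg = 179 u.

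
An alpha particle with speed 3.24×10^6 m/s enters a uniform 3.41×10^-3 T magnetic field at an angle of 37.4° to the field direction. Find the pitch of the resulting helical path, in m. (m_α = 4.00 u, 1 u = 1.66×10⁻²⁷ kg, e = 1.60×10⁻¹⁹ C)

pitch ≈ 98.4 m

The velocity component along B is v∥ = v cos37.4° = 2.57×10^6 m/s.
The cyclotron period T = 2πm/(qB) = 3.82×10^-5 s is set by m, q, B alone.
Pitch = v∥·T = (2.57×10^6)(3.82×10^-5) = 98.4 m.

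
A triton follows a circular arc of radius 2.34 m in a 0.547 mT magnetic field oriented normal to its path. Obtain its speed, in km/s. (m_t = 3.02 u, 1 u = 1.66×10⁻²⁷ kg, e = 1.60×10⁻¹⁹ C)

v ≈ 40.9 km/s

From qvB = mv²/r, v = qBr/m.
v = (1×1.60×10^-19)(5.47×10^-4)(2.34) / (5.01×10^-27) = 4.09×10^4 m/s.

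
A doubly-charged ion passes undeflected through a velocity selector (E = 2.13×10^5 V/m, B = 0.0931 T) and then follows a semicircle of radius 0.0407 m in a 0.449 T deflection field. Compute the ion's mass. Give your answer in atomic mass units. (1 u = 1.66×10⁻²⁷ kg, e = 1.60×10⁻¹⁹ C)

v = E/B₁ = 2.29×10^6 m/s.
From r = mv/(qB₂), m = qB₂r/v = (2×1.60×10^-19)(0.449)(0.0407) / (2.29×10^6) = 2.56×10^-27 kg.
In atomic mass units: m = 2.56×10^-27 / 1.66×10^-27 = 1.54 u.

m ≈ 1.54 u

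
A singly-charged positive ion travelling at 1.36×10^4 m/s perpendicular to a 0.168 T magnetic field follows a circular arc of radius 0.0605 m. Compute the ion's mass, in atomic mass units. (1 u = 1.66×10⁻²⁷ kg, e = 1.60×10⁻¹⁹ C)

m ≈ 72.0 u

qvB = mv²/r ⇒ m = qBr/v.
m = (1×1.60×10^-19)(0.168)(0.0605) / (1.36×10^4) = 1.20×10^-25 kg = 72.0 u.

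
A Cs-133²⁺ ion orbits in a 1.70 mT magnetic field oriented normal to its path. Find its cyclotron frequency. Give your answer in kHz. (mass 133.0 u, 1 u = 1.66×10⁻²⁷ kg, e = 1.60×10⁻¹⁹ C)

f ≈ 0.392 kHz

f = qB/(2πm) = (2×1.60×10^-19)(1.70×10^-3) / [2π(2.21×10^-25)] = 392 Hz.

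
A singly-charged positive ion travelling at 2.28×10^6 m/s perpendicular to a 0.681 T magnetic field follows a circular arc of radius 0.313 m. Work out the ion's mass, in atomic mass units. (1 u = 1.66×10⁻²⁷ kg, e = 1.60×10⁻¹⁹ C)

m ≈ 9.01 u

qvB = mv²/r ⇒ m = qBr/v.
m = (1×1.60×10^-19)(0.681)(0.313) / (2.28×10^6) = 1.50×10^-26 kg = 9.01 u.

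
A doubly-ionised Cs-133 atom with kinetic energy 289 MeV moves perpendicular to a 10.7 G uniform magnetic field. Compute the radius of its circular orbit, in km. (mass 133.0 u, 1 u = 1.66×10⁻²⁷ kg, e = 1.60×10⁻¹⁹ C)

r ≈ 13.2 km

Convert the energy: K = 289 MeV = 4.62×10^-11 J.
v = √(2K/m) = √(2·4.62×10^-11/2.21×10^-25) = 2.05×10^7 m/s.
r = mv/(qB) = (2.21×10^-25)(2.05×10^7) / [(2×1.60×10^-19)(1.07×10^-3)] = 1.32×10^4 m.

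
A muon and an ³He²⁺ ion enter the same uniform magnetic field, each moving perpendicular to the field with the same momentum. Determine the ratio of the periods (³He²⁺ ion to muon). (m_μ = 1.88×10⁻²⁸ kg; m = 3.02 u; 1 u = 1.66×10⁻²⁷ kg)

T = 2πm/(qB) is independent of speed, so T₂/T₁ = (m₂/q₂)/(m₁/q₁).
T_{³He²⁺ ion}/T_{muon} = (5.01×10^-27/2e) / (1.88×10^-28/1e) = 13.3.

ratio ≈ 13.3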